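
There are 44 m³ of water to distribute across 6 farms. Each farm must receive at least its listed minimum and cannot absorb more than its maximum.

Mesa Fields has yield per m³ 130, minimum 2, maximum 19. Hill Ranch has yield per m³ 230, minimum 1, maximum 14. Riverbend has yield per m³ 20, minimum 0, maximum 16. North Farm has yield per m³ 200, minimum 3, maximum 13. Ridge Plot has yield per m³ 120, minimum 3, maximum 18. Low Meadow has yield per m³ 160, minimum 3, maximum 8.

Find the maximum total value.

8240

Meeting every minimum uses 2+1+0+3+3+3 = 12 m³, leaving 32.
Highest yield per m³ first: Hill Ranch 230 > North Farm 200 > Low Meadow 160 > Mesa Fields 130 > Ridge Plot 120 > Riverbend 20.
Hill Ranch: +13 to 14 (cap) → 19 left.
Give North Farm 10 more to hit its cap of 13 → 9 left.
Low Meadow takes 5 more to reach its cap of 8 → 4 left.
Mesa Fields: +4 (room for 17) → 6. Pool exhausted.
Total = 130×6 + 230×14 + 200×13 + 120×3 + 160×8 = 8240.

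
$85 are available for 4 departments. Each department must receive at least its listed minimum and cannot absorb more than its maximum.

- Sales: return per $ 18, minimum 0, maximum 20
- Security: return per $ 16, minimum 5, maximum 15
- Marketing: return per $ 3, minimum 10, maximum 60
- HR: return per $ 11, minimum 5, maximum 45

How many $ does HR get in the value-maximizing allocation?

40

Meeting every minimum uses 0+5+10+5 = 20 $, leaving 65.
Rank by return per $: Sales 18 > Security 16 > HR 11 > Marketing 3.
Sales: +20 to 20 (cap) → 45 left.
Security takes 10 more to reach its cap of 15 → 35 left.
HR has room for 40 more but only 35 remain, so it gets 40.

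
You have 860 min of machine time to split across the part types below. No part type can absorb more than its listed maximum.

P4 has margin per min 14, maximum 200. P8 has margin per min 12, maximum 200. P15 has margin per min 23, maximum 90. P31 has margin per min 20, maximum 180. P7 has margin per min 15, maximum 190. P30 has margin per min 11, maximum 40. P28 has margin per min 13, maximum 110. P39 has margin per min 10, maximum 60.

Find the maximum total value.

13830

Rank by margin per min: P15 23 > P31 20 > P7 15 > P4 14 > P28 13 > P8 12 > P30 11 > P39 10.
Give P15 90 to hit its cap of 90 — 770 left.
P31 takes 180 to reach its cap of 180 — 590 left.
Give P7 190 to hit its cap of 190 — 400 left.
Give P4 200 to hit its cap of 200 — 200 left.
P28: +110 to 110 (cap) — 90 left.
Only 90 left; P8 takes them to reach 90.
Total = 14×200 + 12×90 + 23×90 + 20×180 + 15×190 + 13×110 = 13830.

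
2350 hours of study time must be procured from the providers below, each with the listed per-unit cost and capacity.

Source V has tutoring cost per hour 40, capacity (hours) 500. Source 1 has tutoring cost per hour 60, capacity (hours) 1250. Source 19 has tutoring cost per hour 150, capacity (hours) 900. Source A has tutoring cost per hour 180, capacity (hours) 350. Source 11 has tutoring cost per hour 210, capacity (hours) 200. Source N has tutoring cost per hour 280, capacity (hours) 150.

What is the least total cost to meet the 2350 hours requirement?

185000

Cheapest first:
Take 500 from Source V at 40 — need 1850 more.
Source 1 at 60: take all 1250 hours — 600 still needed.
Source 19 (150): take the remaining 600 — done.
Source A, Source 11, Source N: unused.
Cost = 500×40 + 1250×60 + 600×150 = 185000.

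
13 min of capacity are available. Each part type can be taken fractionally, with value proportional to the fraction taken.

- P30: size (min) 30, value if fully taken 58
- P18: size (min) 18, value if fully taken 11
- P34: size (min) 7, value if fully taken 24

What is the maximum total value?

Rank by value-to-size ratio: P34 24/7≈3.43, P30 58/30≈1.93, P18 11/18≈0.611.
P34: take in full, 7 min for value 24 ; 6 left.
Only 6 min remain; take 6/30 of P30 for value 58×6/30 = 11.6.
Total value = 35.6.

35.6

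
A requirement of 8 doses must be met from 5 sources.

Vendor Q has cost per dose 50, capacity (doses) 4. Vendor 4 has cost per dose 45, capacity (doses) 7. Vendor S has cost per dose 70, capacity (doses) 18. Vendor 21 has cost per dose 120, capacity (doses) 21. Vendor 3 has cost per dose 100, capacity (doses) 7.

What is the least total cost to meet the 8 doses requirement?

Fill from the cheapest source first.
Take 7 from Vendor 4 at 45 — need 1 more.
Vendor Q (50): take the remaining 1 — done.
Vendor S, Vendor 3, Vendor 21: unused.
Cost = 7×45 + 1×50 = 365.

365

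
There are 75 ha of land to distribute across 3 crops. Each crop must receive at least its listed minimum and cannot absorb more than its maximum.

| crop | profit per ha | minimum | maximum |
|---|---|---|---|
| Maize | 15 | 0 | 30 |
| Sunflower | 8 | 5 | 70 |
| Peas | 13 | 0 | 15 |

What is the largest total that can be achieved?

Meeting every minimum uses 0+5+0 = 5 ha, leaving 70.
Highest profit per ha first: Maize 15 > Peas 13 > Sunflower 8.
Maize takes 30 more to reach its cap of 30 — 40 left.
Give Peas 15 more to hit its cap of 15 — 25 left.
Sunflower has room for 65 more but only 25 remain, so it gets 30.
Total = 15×30 + 8×30 + 13×15 = 885.

885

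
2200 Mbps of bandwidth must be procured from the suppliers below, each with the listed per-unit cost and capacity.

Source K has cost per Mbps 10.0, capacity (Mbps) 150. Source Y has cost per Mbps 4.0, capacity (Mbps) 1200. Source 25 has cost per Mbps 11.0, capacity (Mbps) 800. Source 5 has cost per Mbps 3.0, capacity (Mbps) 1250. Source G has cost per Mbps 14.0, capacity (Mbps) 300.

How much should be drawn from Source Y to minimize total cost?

Use suppliers in increasing cost order.
Take 1250 from Source 5 at 3.0 ; need 950 more.
Take 950 from Source Y at 4.0 to finish.
Source K, Source 25, Source G: unused.

950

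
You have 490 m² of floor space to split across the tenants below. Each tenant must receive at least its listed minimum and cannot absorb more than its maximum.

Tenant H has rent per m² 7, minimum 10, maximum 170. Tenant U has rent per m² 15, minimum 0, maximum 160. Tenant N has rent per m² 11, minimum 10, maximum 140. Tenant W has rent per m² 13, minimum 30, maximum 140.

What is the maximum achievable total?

Meeting every minimum uses 10+0+10+30 = 50 m², leaving 440.
Rank by rent per m²: Tenant U 15 > Tenant W 13 > Tenant N 11 > Tenant H 7.
Tenant U: +160 to 160 (cap) ; 280 left.
Tenant W takes 110 more to reach its cap of 140 ; 170 left.
Tenant N takes 130 more to reach its cap of 140 ; 40 left.
Tenant H has room for 160 more but only 40 remain, so it gets 50.
Total = 7×50 + 15×160 + 11×140 + 13×140 = 6110.

6110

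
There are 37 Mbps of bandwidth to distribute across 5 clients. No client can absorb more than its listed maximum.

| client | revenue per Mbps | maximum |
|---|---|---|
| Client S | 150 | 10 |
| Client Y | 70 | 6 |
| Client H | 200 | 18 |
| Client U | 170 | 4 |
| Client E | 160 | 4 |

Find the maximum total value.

Rank by revenue per Mbps: Client H 200 > Client U 170 > Client E 160 > Client S 150 > Client Y 70.
Client H takes 18 to reach its cap of 18 ; 19 left.
Client U: +4 to 4 (cap) ; 15 left.
Client E: +4 to 4 (cap) ; 11 left.
Give Client S 10 to hit its cap of 10 ; 1 left.
Client Y has room for 6 but only 1 remain, so it gets 1.
Total = 150×10 + 70×1 + 200×18 + 170×4 + 160×4 = 6490.

6490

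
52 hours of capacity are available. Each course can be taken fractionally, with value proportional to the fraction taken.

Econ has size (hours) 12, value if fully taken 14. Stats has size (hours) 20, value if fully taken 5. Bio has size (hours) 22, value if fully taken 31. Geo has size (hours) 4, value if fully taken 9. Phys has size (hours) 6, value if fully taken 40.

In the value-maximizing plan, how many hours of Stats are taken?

Rank by value-to-size ratio: Phys 40/6≈6.67, Geo 9/4≈2.25, Bio 31/22≈1.41, Econ 14/12≈1.17, Stats 5/20≈0.25.
Take all of Phys (6 hours, value 40) — 46 hours left.
Take all of Geo (4 hours, value 9) — 42 hours left.
Take all of Bio (22 hours, value 31) — 20 hours left.
Take all of Econ (12 hours, value 14) — 8 hours left.
Only 8 hours remain; take 8/20 of Stats for value 5×8/20 = 2.

8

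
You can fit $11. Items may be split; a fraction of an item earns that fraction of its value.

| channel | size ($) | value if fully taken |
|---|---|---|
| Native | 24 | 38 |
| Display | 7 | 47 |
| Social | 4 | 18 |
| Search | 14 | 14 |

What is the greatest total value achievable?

65

Best value per unit of size first: Display 47/7≈6.71, Social 18/4≈4.5, Native 38/24≈1.58, Search 14/14≈1.
Take all of Display (7 $, value 47) — 4 $ left.
Social: take in full, 4 $ for value 18 — 0 left.
Total value = 65.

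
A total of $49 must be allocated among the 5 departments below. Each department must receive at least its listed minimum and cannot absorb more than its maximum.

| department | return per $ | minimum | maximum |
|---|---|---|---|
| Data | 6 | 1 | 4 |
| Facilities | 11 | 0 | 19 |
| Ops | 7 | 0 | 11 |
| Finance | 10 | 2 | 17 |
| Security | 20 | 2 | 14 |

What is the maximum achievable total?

Meeting every minimum uses 1+0+0+2+2 = 5 $, leaving 44.
Rank by return per $: Security 20 > Facilities 11 > Finance 10 > Ops 7 > Data 6.
Security takes 12 more to reach its cap of 14 ; 32 left.
Facilities: +19 to 19 (cap) ; 13 left.
Finance: +13 (room for 15) → 15. Pool exhausted.
Total = 6×1 + 11×19 + 10×15 + 20×14 = 645.

645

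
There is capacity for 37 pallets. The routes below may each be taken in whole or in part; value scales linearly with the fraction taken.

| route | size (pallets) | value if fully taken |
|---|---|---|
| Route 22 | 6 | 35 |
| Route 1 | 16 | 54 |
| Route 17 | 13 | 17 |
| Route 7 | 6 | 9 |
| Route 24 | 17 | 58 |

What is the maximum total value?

140.25

Best value per unit of size first: Route 22 35/6≈5.83, Route 24 58/17≈3.41, Route 1 54/16≈3.38, Route 7 9/6≈1.5, Route 17 17/13≈1.31.
Take all of Route 22 (6 pallets, value 35) → 31 pallets left.
All 17 pallets of Route 24 fit (value 58) → 14 remain.
14 pallets left: a 14/16 share of Route 1 gives 54×14/16 = 47.25.
Total value = 140.25.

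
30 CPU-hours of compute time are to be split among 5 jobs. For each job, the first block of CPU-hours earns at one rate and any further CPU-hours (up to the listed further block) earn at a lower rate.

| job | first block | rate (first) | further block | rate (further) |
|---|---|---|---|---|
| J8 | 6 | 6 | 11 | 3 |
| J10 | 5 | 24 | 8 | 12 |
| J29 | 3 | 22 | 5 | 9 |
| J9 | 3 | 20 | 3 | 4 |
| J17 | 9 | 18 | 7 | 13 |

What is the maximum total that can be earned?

535

Rank every tier by rate: J10/first 24 > J29/first 22 > J9/first 20 > J17/first 18 > J17/second 13 > J10/second 12 > J29/second 9 > J8/first 6 > J9/second 4 > J8/second 3.
J10 first at 24: fill all 5 — 25 left.
J29 first at 22: fill all 3 — 22 left.
J9 first at 20: fill all 3 — 19 left.
J17 first at 18: fill all 9 — 10 left.
J17/second (13): +7 — 3 left.
J10 second at 12: only 3 left, fill 3.
Total = 24×5 + 22×3 + 20×3 + 18×9 + 13×7 + 12×3 = 535.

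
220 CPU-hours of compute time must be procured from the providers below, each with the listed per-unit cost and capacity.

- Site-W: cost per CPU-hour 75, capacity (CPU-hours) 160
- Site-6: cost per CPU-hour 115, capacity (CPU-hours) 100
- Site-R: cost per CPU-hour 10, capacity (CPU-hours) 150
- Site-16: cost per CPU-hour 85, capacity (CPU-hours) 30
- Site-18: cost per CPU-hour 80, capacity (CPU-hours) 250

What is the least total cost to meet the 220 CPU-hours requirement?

6750

Cheapest first:
Take 150 from Site-R at 10 ; need 70 more.
Take 70 from Site-W at 75 to finish.
Site-18, Site-16, Site-6: unused.
Cost = 150×10 + 70×75 = 6750.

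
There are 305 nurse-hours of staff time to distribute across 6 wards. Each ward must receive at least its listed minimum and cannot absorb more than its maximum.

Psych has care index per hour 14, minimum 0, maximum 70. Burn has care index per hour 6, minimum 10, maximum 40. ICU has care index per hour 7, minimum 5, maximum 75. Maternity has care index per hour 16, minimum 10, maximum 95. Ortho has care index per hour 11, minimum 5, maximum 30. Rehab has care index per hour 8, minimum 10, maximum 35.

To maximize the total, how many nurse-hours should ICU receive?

65

Meeting every minimum uses 0+10+5+10+5+10 = 40 nurse-hours, leaving 265.
Rank by care index per hour: Maternity 16 > Psych 14 > Ortho 11 > Rehab 8 > ICU 7 > Burn 6.
Maternity takes 85 more to reach its cap of 95 → 180 left.
Psych: +70 to 70 (cap) → 110 left.
Ortho: +25 to 30 (cap) → 85 left.
Rehab: +25 to 35 (cap) → 60 left.
ICU: +60 (room for 70) → 65. Pool exhausted.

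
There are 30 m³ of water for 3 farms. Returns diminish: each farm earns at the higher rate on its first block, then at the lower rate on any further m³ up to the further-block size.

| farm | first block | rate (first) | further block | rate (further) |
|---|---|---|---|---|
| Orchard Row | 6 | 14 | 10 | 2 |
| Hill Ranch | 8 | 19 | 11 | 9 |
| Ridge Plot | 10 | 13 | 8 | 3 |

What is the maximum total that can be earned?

420

Order all 6 blocks by rate: Hill Ranch/tier1 19 > Orchard Row/tier1 14 > Ridge Plot/tier1 13 > Hill Ranch/tier2 9 > Ridge Plot/tier2 3 > Orchard Row/tier2 2.
Hill Ranch tier1 at 19: fill all 8 → 22 left.
Orchard Row/tier1 (14): +6 → 16 left.
Ridge Plot/tier1 (13): +10 → 6 left.
6 remain; put them into Hill Ranch tier2 at 9.
Total = 19×8 + 14×6 + 13×10 + 9×6 = 420.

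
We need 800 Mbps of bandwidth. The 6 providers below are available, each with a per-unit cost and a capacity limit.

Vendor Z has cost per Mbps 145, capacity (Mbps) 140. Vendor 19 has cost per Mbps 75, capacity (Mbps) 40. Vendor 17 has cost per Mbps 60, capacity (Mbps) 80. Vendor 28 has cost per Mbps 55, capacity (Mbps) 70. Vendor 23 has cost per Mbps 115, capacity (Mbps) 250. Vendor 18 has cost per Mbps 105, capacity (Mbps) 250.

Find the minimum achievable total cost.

82600

Use providers in increasing cost order.
Vendor 28 (55): use full 70 → 730 Mbps to go.
Take 80 from Vendor 17 at 60 → need 650 more.
Take 40 from Vendor 19 at 75 → need 610 more.
Vendor 18 at 105: take all 250 Mbps → 360 still needed.
Vendor 23 at 115: take all 250 Mbps → 110 still needed.
Vendor Z at 145: take 110 of its 140 → requirement met.
Cost = 70×55 + 80×60 + 40×75 + 250×105 + 250×115 + 110×145 = 82600.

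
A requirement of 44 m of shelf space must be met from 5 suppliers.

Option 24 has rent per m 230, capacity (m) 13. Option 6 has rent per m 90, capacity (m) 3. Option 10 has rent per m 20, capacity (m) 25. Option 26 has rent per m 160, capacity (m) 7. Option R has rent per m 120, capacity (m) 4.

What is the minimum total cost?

3520

Fill from the cheapest supplier first.
Option 10 (20): use full 25 — 19 m to go.
Option 6 at 90: take all 3 m — 16 still needed.
Option R at 120: take all 4 m — 12 still needed.
Option 26 at 160: take all 7 m — 5 still needed.
Take 5 from Option 24 at 230 to finish.
Cost = 25×20 + 3×90 + 4×120 + 7×160 + 5×230 = 3520.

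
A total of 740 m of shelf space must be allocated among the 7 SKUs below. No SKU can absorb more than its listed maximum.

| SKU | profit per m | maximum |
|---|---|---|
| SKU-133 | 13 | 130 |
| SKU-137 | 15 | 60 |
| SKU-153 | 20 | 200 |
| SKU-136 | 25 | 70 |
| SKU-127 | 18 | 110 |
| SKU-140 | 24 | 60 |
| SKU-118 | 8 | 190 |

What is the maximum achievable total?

12640

Rank by profit per m: SKU-136 25 > SKU-140 24 > SKU-153 20 > SKU-127 18 > SKU-137 15 > SKU-133 13 > SKU-118 8.
SKU-136: +70 to 70 (cap) ; 670 left.
Give SKU-140 60 to hit its cap of 60 ; 610 left.
Give SKU-153 200 to hit its cap of 200 ; 410 left.
Give SKU-127 110 to hit its cap of 110 ; 300 left.
Give SKU-137 60 to hit its cap of 60 ; 240 left.
SKU-133 takes 130 to reach its cap of 130 ; 110 left.
SKU-118 has room for 190 but only 110 remain, so it gets 110.
Total = 13×130 + 15×60 + 20×200 + 25×70 + 18×110 + 24×60 + 8×110 = 12640.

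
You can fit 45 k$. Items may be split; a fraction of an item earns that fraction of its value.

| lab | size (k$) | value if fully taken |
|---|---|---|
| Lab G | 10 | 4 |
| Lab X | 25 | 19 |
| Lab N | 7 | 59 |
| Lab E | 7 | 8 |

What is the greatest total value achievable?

88.4

Best value per unit of size first: Lab N 59/7≈8.43, Lab E 8/7≈1.14, Lab X 19/25≈0.76, Lab G 4/10≈0.4.
Lab N: take in full, 7 k$ for value 59 ; 38 left.
All 7 k$ of Lab E fit (value 8) ; 31 remain.
Lab X: take in full, 25 k$ for value 19 ; 6 left.
6 k$ left: a 6/10 share of Lab G gives 4×6/10 = 2.4.
Total value = 88.4.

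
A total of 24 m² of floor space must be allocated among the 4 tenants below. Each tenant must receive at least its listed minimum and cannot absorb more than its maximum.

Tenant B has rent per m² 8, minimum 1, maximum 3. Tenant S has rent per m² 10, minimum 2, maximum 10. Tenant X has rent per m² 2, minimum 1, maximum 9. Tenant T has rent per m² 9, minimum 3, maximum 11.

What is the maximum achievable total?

Meeting every minimum uses 1+2+1+3 = 7 m², leaving 17.
Order the tenants by rent per m²: Tenant S 10 > Tenant T 9 > Tenant B 8 > Tenant X 2.
Tenant S: +8 to 10 (cap) — 9 left.
Tenant T takes 8 more to reach its cap of 11 — 1 left.
Tenant B: +1 (room for 2) → 2. Pool exhausted.
Total = 8×2 + 10×10 + 2×1 + 9×11 = 217.

217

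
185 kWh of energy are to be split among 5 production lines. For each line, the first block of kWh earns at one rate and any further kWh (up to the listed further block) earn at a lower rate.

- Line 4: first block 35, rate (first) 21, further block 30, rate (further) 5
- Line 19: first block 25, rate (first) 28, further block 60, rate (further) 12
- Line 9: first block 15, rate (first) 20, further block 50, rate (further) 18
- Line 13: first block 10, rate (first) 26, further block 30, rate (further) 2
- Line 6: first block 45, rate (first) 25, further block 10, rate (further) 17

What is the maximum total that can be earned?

Order all 10 blocks by rate: Line 19/first 28 > Line 13/first 26 > Line 6/first 25 > Line 4/first 21 > Line 9/first 20 > Line 9/second 18 > Line 6/second 17 > Line 19/second 12 > Line 4/second 5 > Line 13/second 2.
Fill Line 19 first block (25 at 28) ; 160 left.
Line 13/first (26): +10 ; 150 left.
Line 6/first (25): +45 ; 105 left.
Fill Line 4 first block (35 at 21) ; 70 left.
Line 9 first at 20: fill all 15 ; 55 left.
Line 9 second at 18: fill all 50 ; 5 left.
Line 6/second: +5 of 10 at 17; pool empty.
Total = 28×25 + 26×10 + 25×45 + 21×35 + 20×15 + 18×50 + 17×5 = 4105.

4105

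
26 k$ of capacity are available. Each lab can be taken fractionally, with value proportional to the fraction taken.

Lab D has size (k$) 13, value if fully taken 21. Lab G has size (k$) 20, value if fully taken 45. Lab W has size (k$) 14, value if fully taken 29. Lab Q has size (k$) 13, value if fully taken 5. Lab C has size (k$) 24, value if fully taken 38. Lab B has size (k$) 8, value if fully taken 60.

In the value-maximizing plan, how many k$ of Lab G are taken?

Rank by value-to-size ratio: Lab B 60/8≈7.5, Lab G 45/20≈2.25, Lab W 29/14≈2.07, Lab D 21/13≈1.62, Lab C 38/24≈1.58, Lab Q 5/13≈0.385.
All 8 k$ of Lab B fit (value 60) ; 18 remain.
18 k$ left: a 18/20 share of Lab G gives 45×18/20 = 40.5.

18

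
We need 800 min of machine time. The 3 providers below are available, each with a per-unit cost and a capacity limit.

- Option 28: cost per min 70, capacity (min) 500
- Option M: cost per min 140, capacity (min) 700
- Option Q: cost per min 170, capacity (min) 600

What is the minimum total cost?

77000

Use providers in increasing cost order.
Take 500 from Option 28 at 70 → need 300 more.
Option M at 140: take 300 of its 700 → requirement met.
Option Q: unused.
Cost = 500×70 + 300×140 = 77000.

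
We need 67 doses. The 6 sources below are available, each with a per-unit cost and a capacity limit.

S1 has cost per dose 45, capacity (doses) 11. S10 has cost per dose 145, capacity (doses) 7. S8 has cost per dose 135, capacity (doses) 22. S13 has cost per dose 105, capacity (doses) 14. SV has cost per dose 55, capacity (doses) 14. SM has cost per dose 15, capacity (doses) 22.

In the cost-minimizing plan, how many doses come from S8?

6

Fill from the cheapest source first.
Take 22 from SM at 15 → need 45 more.
S1 (45): use full 11 → 34 doses to go.
SV (55): use full 14 → 20 doses to go.
S13 at 105: take all 14 doses → 6 still needed.
S8 (135): take the remaining 6 → done.
S10: unused.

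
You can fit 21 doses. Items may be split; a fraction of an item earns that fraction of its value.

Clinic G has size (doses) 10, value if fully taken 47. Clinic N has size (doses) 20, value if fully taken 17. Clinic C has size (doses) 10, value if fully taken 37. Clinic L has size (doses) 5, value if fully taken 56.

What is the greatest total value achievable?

125.2

Best value per unit of size first: Clinic L 56/5≈11.2, Clinic G 47/10≈4.7, Clinic C 37/10≈3.7, Clinic N 17/20≈0.85.
Take all of Clinic L (5 doses, value 56) — 16 doses left.
Clinic G: take in full, 10 doses for value 47 — 6 left.
Fill the last 6 doses with part of Clinic C: 6/10 of it earns 22.2.
Total value = 125.2.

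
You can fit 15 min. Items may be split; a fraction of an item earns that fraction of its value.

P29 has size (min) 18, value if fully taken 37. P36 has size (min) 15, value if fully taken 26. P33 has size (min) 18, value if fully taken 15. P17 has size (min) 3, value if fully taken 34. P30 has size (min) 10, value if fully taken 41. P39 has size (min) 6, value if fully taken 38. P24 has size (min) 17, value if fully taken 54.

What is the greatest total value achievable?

Rank by value-to-size ratio: P17 34/3≈11.3, P39 38/6≈6.33, P30 41/10≈4.1, P24 54/17≈3.18, P29 37/18≈2.06, P36 26/15≈1.73, P33 15/18≈0.833.
P17: take in full, 3 min for value 34 ; 12 left.
P39: take in full, 6 min for value 38 ; 6 left.
Fill the last 6 min with part of P30: 6/10 of it earns 24.6.
Total value = 96.6.

96.6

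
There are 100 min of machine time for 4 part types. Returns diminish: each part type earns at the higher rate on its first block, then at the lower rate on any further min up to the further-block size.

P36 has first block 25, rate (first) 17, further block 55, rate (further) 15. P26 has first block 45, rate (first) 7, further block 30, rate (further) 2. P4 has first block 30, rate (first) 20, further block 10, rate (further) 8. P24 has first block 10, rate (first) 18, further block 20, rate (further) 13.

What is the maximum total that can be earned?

Rank every tier by rate: P4/tier1 20 > P24/tier1 18 > P36/tier1 17 > P36/tier2 15 > P24/tier2 13 > P4/tier2 8 > P26/tier1 7 > P26/tier2 2.
Fill P4 tier1 block (30 at 20) — 70 left.
P24 tier1 at 18: fill all 10 — 60 left.
Fill P36 tier1 block (25 at 17) — 35 left.
35 remain; put them into P36 tier2 at 15.
Total = 20×30 + 18×10 + 17×25 + 15×35 = 1730.

1730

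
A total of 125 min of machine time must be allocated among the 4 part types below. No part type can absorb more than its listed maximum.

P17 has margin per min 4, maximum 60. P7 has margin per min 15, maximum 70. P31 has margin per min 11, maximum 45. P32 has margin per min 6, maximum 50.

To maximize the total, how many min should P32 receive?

Highest margin per min first: P7 15 > P31 11 > P32 6 > P17 4.
P7: +70 to 70 (cap) → 55 left.
P31 takes 45 to reach its cap of 45 → 10 left.
P32: +10 (room for 50) → 10. Pool exhausted.

10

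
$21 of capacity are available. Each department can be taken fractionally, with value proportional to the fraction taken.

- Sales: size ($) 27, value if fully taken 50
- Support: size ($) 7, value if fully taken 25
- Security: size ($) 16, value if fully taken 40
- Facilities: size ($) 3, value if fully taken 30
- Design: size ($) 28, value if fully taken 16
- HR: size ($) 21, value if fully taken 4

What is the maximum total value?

82.5

Rank by value-to-size ratio: Facilities 30/3≈10, Support 25/7≈3.57, Security 40/16≈2.5, Sales 50/27≈1.85, Design 16/28≈0.571, HR 4/21≈0.19.
Take all of Facilities (3 $, value 30) → 18 $ left.
All 7 $ of Support fit (value 25) → 11 remain.
Only 11 $ remain; take 11/16 of Security for value 40×11/16 = 27.5.
Total value = 82.5.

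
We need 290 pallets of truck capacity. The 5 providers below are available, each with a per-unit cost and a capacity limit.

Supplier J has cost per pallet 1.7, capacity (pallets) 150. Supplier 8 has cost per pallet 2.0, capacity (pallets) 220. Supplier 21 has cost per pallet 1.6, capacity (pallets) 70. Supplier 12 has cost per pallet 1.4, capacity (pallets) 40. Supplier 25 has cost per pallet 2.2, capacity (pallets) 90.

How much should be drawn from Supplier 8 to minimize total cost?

30

Cheapest first:
Take 40 from Supplier 12 at 1.4 ; need 250 more.
Take 70 from Supplier 21 at 1.6 ; need 180 more.
Take 150 from Supplier J at 1.7 ; need 30 more.
Supplier 8 (2.0): take the remaining 30 ; done.
Supplier 25: unused.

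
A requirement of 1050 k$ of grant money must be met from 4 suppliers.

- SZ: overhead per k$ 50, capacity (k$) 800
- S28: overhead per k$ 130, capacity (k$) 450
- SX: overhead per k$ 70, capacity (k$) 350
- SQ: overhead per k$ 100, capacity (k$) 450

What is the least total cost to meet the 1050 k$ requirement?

Fill from the cheapest supplier first.
Take 800 from SZ at 50 ; need 250 more.
SX (70): take the remaining 250 ; done.
SQ, S28: unused.
Cost = 800×50 + 250×70 = 57500.

57500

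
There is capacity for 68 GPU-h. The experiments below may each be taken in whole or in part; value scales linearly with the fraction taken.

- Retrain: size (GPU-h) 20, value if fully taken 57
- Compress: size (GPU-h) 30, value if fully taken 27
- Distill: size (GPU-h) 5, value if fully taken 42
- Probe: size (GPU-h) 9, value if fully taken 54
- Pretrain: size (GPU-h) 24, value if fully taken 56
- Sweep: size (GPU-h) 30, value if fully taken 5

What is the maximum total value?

Rank by value-to-size ratio: Distill 42/5≈8.4, Probe 54/9≈6, Retrain 57/20≈2.85, Pretrain 56/24≈2.33, Compress 27/30≈0.9, Sweep 5/30≈0.167.
Distill: take in full, 5 GPU-h for value 42 — 63 left.
All 9 GPU-h of Probe fit (value 54) — 54 remain.
All 20 GPU-h of Retrain fit (value 57) — 34 remain.
Take all of Pretrain (24 GPU-h, value 56) — 10 GPU-h left.
Only 10 GPU-h remain; take 10/30 of Compress for value 27×10/30 = 9.
Total value = 218.

218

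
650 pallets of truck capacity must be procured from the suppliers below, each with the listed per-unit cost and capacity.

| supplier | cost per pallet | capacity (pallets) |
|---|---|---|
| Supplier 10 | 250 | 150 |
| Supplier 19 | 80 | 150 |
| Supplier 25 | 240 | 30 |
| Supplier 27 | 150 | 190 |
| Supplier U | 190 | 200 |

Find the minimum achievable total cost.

105700

Fill from the cheapest supplier first.
Supplier 19 at 80: take all 150 pallets ; 500 still needed.
Take 190 from Supplier 27 at 150 ; need 310 more.
Take 200 from Supplier U at 190 ; need 110 more.
Supplier 25 (240): use full 30 ; 80 pallets to go.
Take 80 from Supplier 10 at 250 to finish.
Cost = 150×80 + 190×150 + 200×190 + 30×240 + 80×250 = 105700.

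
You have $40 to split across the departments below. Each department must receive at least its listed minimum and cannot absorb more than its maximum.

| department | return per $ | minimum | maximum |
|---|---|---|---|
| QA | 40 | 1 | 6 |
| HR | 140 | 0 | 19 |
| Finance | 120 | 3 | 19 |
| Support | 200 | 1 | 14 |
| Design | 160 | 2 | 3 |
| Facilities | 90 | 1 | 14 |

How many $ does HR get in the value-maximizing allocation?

Meeting every minimum uses 1+0+3+1+2+1 = 8 $, leaving 32.
Order the departments by return per $: Support 200 > Design 160 > HR 140 > Finance 120 > Facilities 90 > QA 40.
Give Support 13 more to hit its cap of 14 ; 19 left.
Design takes 1 more to reach its cap of 3 ; 18 left.
Only 18 left; HR takes them to reach 18.

18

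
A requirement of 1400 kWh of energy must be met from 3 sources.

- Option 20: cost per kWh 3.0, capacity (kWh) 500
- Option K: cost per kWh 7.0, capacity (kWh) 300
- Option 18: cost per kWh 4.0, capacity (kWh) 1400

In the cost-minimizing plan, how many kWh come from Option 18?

Use sources in increasing cost order.
Take 500 from Option 20 at 3.0 — need 900 more.
Option 18 at 4.0: take 900 of its 1400 — requirement met.
Option K: unused.

900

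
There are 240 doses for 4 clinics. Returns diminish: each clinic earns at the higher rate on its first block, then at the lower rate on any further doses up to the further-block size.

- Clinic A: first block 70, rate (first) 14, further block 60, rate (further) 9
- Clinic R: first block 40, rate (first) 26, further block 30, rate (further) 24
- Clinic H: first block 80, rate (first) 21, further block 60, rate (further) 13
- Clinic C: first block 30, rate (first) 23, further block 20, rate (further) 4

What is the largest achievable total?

4970

Rank every tier by rate: Clinic R/T1 26 > Clinic R/T2 24 > Clinic C/T1 23 > Clinic H/T1 21 > Clinic A/T1 14 > Clinic H/T2 13 > Clinic A/T2 9 > Clinic C/T2 4.
Clinic R/T1 (26): +40 → 200 left.
Clinic R/T2 (24): +30 → 170 left.
Clinic C T1 at 23: fill all 30 → 140 left.
Clinic H T1 at 21: fill all 80 → 60 left.
Clinic A/T1: +60 of 70 at 14; pool empty.
Total = 26×40 + 24×30 + 23×30 + 21×80 + 14×60 = 4970.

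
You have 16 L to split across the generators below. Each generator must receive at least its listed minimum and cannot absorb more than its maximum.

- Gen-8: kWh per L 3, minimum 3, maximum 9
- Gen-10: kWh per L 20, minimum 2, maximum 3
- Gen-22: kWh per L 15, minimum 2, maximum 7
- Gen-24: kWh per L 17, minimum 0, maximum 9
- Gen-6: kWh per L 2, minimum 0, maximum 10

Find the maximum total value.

Meeting every minimum uses 3+2+2+0+0 = 7 L, leaving 9.
Rank by kWh per L: Gen-10 20 > Gen-24 17 > Gen-22 15 > Gen-8 3 > Gen-6 2.
Gen-10 takes 1 more to reach its cap of 3 → 8 left.
Gen-24: +8 (room for 9) → 8. Pool exhausted.
Total = 3×3 + 20×3 + 15×2 + 17×8 = 235.

235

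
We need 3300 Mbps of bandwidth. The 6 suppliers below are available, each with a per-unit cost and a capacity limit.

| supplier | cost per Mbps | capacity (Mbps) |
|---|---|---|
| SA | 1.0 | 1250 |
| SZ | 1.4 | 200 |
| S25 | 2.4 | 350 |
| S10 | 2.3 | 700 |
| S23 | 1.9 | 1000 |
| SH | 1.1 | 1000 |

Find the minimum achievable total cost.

4245

Fill from the cheapest supplier first.
SA (1.0): use full 1250 → 2050 Mbps to go.
Take 1000 from SH at 1.1 → need 1050 more.
SZ (1.4): use full 200 → 850 Mbps to go.
S23 (1.9): take the remaining 850 → done.
S10, S25: unused.
Cost = 1250×1.0 + 1000×1.1 + 200×1.4 + 850×1.9 = 4245.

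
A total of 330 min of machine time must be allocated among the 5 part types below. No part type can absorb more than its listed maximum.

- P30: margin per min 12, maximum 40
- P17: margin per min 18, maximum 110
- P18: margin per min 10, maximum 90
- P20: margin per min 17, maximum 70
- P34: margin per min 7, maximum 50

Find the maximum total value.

Rank by margin per min: P17 18 > P20 17 > P30 12 > P18 10 > P34 7.
P17: +110 to 110 (cap) — 220 left.
P20 takes 70 to reach its cap of 70 — 150 left.
P30: +40 to 40 (cap) — 110 left.
Give P18 90 to hit its cap of 90 — 20 left.
P34 has room for 50 but only 20 remain, so it gets 20.
Total = 12×40 + 18×110 + 10×90 + 17×70 + 7×20 = 4690.

4690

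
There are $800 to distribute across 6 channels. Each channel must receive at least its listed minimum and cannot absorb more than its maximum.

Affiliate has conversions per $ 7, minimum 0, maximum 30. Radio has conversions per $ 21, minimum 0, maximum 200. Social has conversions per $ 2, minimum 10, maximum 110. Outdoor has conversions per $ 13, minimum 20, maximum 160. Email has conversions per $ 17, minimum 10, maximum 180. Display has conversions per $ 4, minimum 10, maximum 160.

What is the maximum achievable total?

10330

Meeting every minimum uses 0+0+10+20+10+10 = 50 $, leaving 750.
Order the channels by conversions per $: Radio 21 > Email 17 > Outdoor 13 > Affiliate 7 > Display 4 > Social 2.
Radio takes 200 more to reach its cap of 200 → 550 left.
Email takes 170 more to reach its cap of 180 → 380 left.
Outdoor takes 140 more to reach its cap of 160 → 240 left.
Affiliate takes 30 more to reach its cap of 30 → 210 left.
Display takes 150 more to reach its cap of 160 → 60 left.
Only 60 left; Social takes them to reach 70.
Total = 7×30 + 21×200 + 2×70 + 13×160 + 17×180 + 4×160 = 10330.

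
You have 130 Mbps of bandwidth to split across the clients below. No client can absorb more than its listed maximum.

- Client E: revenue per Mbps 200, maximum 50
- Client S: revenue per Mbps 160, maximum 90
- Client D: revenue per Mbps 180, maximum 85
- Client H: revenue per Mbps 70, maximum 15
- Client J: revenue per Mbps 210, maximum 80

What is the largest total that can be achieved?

26800

Highest revenue per Mbps first: Client J 210 > Client E 200 > Client D 180 > Client S 160 > Client H 70.
Client J takes 80 to reach its cap of 80 ; 50 left.
Client E takes 50 to reach its cap of 50 ; 0 left.
Total = 200×50 + 210×80 = 26800.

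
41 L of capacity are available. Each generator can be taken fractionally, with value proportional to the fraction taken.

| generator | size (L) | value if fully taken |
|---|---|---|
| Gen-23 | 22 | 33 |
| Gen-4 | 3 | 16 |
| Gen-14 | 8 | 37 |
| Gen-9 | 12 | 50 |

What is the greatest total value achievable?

Sort by value density: Gen-4 16/3≈5.33, Gen-14 37/8≈4.62, Gen-9 50/12≈4.17, Gen-23 33/22≈1.5.
All 3 L of Gen-4 fit (value 16) ; 38 remain.
All 8 L of Gen-14 fit (value 37) ; 30 remain.
All 12 L of Gen-9 fit (value 50) ; 18 remain.
Fill the last 18 L with part of Gen-23: 18/22 of it earns 27.
Total value = 130.

130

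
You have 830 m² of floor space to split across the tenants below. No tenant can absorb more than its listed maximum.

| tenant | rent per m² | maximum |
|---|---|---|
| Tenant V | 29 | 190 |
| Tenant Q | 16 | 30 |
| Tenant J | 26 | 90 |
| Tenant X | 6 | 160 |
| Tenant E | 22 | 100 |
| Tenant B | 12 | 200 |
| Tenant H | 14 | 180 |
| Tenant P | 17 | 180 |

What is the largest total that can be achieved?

16830

Highest rent per m² first: Tenant V 29 > Tenant J 26 > Tenant E 22 > Tenant P 17 > Tenant Q 16 > Tenant H 14 > Tenant B 12 > Tenant X 6.
Tenant V: +190 to 190 (cap) → 640 left.
Give Tenant J 90 to hit its cap of 90 → 550 left.
Tenant E takes 100 to reach its cap of 100 → 450 left.
Tenant P takes 180 to reach its cap of 180 → 270 left.
Give Tenant Q 30 to hit its cap of 30 → 240 left.
Tenant H: +180 to 180 (cap) → 60 left.
Tenant B: +60 (room for 200) → 60. Pool exhausted.
Total = 29×190 + 16×30 + 26×90 + 22×100 + 12×60 + 14×180 + 17×180 = 16830.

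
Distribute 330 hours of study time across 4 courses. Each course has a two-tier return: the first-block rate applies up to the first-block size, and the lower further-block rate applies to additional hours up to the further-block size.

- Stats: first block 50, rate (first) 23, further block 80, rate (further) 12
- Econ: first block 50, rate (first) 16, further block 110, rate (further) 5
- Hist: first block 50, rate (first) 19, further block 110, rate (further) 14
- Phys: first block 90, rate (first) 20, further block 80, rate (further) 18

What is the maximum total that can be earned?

Order all 8 blocks by rate: Stats/tier1 23 > Phys/tier1 20 > Hist/tier1 19 > Phys/tier2 18 > Econ/tier1 16 > Hist/tier2 14 > Stats/tier2 12 > Econ/tier2 5.
Stats/tier1 (23): +50 ; 280 left.
Fill Phys tier1 block (90 at 20) ; 190 left.
Fill Hist tier1 block (50 at 19) ; 140 left.
Phys/tier2 (18): +80 ; 60 left.
Econ tier1 at 16: fill all 50 ; 10 left.
10 remain; put them into Hist tier2 at 14.
Total = 23×50 + 20×90 + 19×50 + 18×80 + 16×50 + 14×10 = 6280.

6280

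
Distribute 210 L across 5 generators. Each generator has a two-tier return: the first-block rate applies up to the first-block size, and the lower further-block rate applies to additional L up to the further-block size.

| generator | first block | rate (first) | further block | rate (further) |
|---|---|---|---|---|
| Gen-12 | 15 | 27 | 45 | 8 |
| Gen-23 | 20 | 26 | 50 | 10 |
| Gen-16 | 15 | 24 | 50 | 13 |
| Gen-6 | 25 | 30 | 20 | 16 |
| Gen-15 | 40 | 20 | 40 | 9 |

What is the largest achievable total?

Treat each block as its own option and order by rate: Gen-6/T1 30 > Gen-12/T1 27 > Gen-23/T1 26 > Gen-16/T1 24 > Gen-15/T1 20 > Gen-6/T2 16 > Gen-16/T2 13 > Gen-23/T2 10 > Gen-15/T2 9 > Gen-12/T2 8.
Gen-6/T1 (30): +25 — 185 left.
Fill Gen-12 T1 block (15 at 27) — 170 left.
Fill Gen-23 T1 block (20 at 26) — 150 left.
Fill Gen-16 T1 block (15 at 24) — 135 left.
Fill Gen-15 T1 block (40 at 20) — 95 left.
Fill Gen-6 T2 block (20 at 16) — 75 left.
Gen-16 T2 at 13: fill all 50 — 25 left.
Gen-23 T2 at 10: only 25 left, fill 25.
Total = 30×25 + 27×15 + 26×20 + 24×15 + 20×40 + 16×20 + 13×50 + 10×25 = 4055.

4055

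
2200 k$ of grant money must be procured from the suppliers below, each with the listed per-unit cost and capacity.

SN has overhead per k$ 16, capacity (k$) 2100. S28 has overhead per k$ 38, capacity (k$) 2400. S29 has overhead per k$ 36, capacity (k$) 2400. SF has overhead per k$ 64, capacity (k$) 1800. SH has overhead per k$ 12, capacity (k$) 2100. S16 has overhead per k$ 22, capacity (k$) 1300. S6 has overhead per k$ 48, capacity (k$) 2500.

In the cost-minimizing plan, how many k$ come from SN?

Fill from the cheapest supplier first.
SH (12): use full 2100 — 100 k$ to go.
Take 100 from SN at 16 to finish.
S16, S29, S28, S6, SF: unused.

100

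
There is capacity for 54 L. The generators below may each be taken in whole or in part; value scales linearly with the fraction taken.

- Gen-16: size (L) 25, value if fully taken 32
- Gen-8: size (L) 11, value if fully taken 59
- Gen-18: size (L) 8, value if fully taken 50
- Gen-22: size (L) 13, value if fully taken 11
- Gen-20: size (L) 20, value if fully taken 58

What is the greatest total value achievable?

Sort by value density: Gen-18 50/8≈6.25, Gen-8 59/11≈5.36, Gen-20 58/20≈2.9, Gen-16 32/25≈1.28, Gen-22 11/13≈0.846.
Take all of Gen-18 (8 L, value 50) — 46 L left.
All 11 L of Gen-8 fit (value 59) — 35 remain.
Gen-20: take in full, 20 L for value 58 — 15 left.
15 L left: a 15/25 share of Gen-16 gives 32×15/25 = 19.2.
Total value = 186.2.

186.2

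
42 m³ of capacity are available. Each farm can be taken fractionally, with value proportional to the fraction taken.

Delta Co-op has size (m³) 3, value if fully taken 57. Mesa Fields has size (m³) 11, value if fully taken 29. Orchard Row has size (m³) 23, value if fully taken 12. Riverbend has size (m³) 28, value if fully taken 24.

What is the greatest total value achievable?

Sort by value density: Delta Co-op 57/3≈19, Mesa Fields 29/11≈2.64, Riverbend 24/28≈0.857, Orchard Row 12/23≈0.522.
All 3 m³ of Delta Co-op fit (value 57) ; 39 remain.
All 11 m³ of Mesa Fields fit (value 29) ; 28 remain.
All 28 m³ of Riverbend fit (value 24) ; 0 remain.
Total value = 110.

110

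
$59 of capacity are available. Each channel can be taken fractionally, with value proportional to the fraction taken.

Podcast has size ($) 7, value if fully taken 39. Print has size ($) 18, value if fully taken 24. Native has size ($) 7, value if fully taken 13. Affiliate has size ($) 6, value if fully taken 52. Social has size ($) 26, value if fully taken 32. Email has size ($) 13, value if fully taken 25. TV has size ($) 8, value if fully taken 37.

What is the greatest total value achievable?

190

Sort by value density: Affiliate 52/6≈8.67, Podcast 39/7≈5.57, TV 37/8≈4.62, Email 25/13≈1.92, Native 13/7≈1.86, Print 24/18≈1.33, Social 32/26≈1.23.
Take all of Affiliate (6 $, value 52) ; 53 $ left.
All 7 $ of Podcast fit (value 39) ; 46 remain.
Take all of TV (8 $, value 37) ; 38 $ left.
All 13 $ of Email fit (value 25) ; 25 remain.
Native: take in full, 7 $ for value 13 ; 18 left.
Print: take in full, 18 $ for value 24 ; 0 left.
Total value = 190.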